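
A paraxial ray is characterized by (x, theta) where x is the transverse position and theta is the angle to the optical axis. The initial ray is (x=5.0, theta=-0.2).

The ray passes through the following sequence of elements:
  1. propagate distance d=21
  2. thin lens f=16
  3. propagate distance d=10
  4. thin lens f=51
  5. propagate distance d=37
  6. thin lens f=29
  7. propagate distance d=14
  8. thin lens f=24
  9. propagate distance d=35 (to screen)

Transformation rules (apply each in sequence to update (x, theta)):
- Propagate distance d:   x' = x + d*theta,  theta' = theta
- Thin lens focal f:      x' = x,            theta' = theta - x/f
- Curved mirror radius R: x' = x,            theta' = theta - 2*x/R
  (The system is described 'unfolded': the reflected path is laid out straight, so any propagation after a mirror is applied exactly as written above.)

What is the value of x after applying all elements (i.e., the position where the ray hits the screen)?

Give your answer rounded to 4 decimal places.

Initial: x=5.0000 theta=-0.2000
After 1 (propagate distance d=21): x=0.8000 theta=-0.2000
After 2 (thin lens f=16): x=0.8000 theta=-0.2500
After 3 (propagate distance d=10): x=-1.7000 theta=-0.2500
After 4 (thin lens f=51): x=-1.7000 theta=-13/60 (≈-0.2167)
After 5 (propagate distance d=37): x=-583/60 (≈-9.7167) theta=-13/60 (≈-0.2167)
After 6 (thin lens f=29): x=-583/60 (≈-9.7167) theta=103/870 (≈0.1184)
After 7 (propagate distance d=14): x=-14023/1740 (≈-8.0592) theta=103/870 (≈0.1184)
After 8 (thin lens f=24): x=-14023/1740 (≈-8.0592) theta=18967/41760 (≈0.4542)
After 9 (propagate distance d=35 (to screen)): x=327293/41760 (≈7.8375) theta=18967/41760 (≈0.4542)
Rounded to 4 decimal places: x = 7.8375

Answer: 7.8375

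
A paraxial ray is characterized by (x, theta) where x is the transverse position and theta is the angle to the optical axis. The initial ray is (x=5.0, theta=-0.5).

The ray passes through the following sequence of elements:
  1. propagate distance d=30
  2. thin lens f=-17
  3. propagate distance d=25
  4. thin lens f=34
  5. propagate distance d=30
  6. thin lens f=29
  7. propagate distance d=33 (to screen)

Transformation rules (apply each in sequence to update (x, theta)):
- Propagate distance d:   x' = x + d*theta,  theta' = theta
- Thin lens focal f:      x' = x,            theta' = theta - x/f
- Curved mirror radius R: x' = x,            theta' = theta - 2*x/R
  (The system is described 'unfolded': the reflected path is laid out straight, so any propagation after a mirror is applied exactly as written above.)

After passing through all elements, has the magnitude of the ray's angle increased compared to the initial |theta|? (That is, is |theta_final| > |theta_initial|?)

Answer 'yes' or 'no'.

Initial: x=5.0000 theta=-0.5000
After 1 (propagate distance d=30): x=-10.0000 theta=-0.5000
After 2 (thin lens f=-17): x=-10.0000 theta=-37/34 (≈-1.0882)
After 3 (propagate distance d=25): x=-1265/34 (≈-37.2059) theta=-37/34 (≈-1.0882)
After 4 (thin lens f=34): x=-1265/34 (≈-37.2059) theta=7/1156 (≈0.0061)
After 5 (propagate distance d=30): x=-10700/289 (≈-37.0242) theta=7/1156 (≈0.0061)
After 6 (thin lens f=29): x=-10700/289 (≈-37.0242) theta=43003/33524 (≈1.2828)
After 7 (propagate distance d=33 (to screen)): x=177899/33524 (≈5.3066) theta=43003/33524 (≈1.2828)
|theta_initial|=0.5000 |theta_final|=43003/33524 (≈1.2828) -> increased

Answer: yes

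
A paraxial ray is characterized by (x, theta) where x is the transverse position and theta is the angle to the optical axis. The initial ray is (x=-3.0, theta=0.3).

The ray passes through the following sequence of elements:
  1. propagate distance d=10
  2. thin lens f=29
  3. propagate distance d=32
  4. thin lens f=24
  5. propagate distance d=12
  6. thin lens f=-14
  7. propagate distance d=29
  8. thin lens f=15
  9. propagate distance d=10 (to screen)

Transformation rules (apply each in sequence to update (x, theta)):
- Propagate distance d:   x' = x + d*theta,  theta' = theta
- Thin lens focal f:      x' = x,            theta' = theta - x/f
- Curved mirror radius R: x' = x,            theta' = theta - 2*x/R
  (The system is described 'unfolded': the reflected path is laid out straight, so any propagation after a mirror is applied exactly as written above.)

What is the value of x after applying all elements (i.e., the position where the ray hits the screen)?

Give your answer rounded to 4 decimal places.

Initial: x=-3.0000 theta=0.3000
After 1 (propagate distance d=10): x=0.0000 theta=0.3000
After 2 (thin lens f=29): x=0.0000 theta=0.3000
After 3 (propagate distance d=32): x=9.6000 theta=0.3000
After 4 (thin lens f=24): x=9.6000 theta=-0.1000
After 5 (propagate distance d=12): x=8.4000 theta=-0.1000
After 6 (thin lens f=-14): x=8.4000 theta=0.5000
After 7 (propagate distance d=29): x=22.9000 theta=0.5000
After 8 (thin lens f=15): x=22.9000 theta=-77/75 (≈-1.0267)
After 9 (propagate distance d=10 (to screen)): x=379/30 (≈12.6333) theta=-77/75 (≈-1.0267)
Rounded to 4 decimal places: x = 12.6333

Answer: 12.6333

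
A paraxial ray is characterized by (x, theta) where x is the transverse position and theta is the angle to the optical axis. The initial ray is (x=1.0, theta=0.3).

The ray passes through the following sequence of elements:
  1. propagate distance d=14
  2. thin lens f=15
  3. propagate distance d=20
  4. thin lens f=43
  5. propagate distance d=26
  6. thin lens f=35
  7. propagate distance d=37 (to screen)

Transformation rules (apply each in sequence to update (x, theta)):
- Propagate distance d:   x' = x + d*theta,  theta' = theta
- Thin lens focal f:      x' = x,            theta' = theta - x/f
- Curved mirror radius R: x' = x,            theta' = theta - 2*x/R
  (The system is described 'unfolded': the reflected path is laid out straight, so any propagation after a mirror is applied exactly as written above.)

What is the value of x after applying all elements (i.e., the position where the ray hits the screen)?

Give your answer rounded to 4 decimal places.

Answer: -5.4250

Derivation:
Initial: x=1.0000 theta=0.3000
After 1 (propagate distance d=14): x=5.2000 theta=0.3000
After 2 (thin lens f=15): x=5.2000 theta=-7/150 (≈-0.0467)
After 3 (propagate distance d=20): x=64/15 (≈4.2667) theta=-7/150 (≈-0.0467)
After 4 (thin lens f=43): x=64/15 (≈4.2667) theta=-941/6450 (≈-0.1459)
After 5 (propagate distance d=26): x=509/1075 (≈0.4735) theta=-941/6450 (≈-0.1459)
After 6 (thin lens f=35): x=509/1075 (≈0.4735) theta=-35989/225750 (≈-0.1594)
After 7 (propagate distance d=37 (to screen)): x=-1224703/225750 (≈-5.4250) theta=-35989/225750 (≈-0.1594)
Rounded to 4 decimal places: x = -5.4250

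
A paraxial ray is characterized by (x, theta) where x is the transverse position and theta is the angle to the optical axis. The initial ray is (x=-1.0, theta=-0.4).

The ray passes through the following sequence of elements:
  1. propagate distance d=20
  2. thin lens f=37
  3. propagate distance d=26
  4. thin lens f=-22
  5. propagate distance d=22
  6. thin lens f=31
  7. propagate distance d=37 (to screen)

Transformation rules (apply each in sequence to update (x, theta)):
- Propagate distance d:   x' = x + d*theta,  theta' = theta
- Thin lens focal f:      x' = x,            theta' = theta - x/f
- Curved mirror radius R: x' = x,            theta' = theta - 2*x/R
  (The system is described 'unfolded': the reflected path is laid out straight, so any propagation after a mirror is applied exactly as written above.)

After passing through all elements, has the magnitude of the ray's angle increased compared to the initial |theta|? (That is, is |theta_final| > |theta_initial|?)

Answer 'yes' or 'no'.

Initial: x=-1.0000 theta=-0.4000
After 1 (propagate distance d=20): x=-9.0000 theta=-0.4000
After 2 (thin lens f=37): x=-9.0000 theta=-29/185 (≈-0.1568)
After 3 (propagate distance d=26): x=-2419/185 (≈-13.0757) theta=-29/185 (≈-0.1568)
After 4 (thin lens f=-22): x=-2419/185 (≈-13.0757) theta=-3057/4070 (≈-0.7511)
After 5 (propagate distance d=22): x=-29.6000 theta=-3057/4070 (≈-0.7511)
After 6 (thin lens f=31): x=-29.6000 theta=5141/25234 (≈0.2037)
After 7 (propagate distance d=37 (to screen)): x=-75231/3410 (≈-22.0619) theta=5141/25234 (≈0.2037)
|theta_initial|=0.4000 |theta_final|=5141/25234 (≈0.2037) -> not increased

Answer: no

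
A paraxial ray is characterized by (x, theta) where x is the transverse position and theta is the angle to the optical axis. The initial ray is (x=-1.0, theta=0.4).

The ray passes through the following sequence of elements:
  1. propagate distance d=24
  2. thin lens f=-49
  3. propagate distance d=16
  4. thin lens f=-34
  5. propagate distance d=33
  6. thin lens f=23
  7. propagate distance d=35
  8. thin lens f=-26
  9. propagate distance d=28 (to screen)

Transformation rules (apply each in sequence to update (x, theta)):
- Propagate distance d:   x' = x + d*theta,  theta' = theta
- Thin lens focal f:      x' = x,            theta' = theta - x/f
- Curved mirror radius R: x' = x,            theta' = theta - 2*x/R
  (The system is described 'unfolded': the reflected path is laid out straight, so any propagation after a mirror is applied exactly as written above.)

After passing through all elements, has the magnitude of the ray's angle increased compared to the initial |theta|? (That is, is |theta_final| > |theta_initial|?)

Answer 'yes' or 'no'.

Answer: yes

Derivation:
Initial: x=-1.0000 theta=0.4000
After 1 (propagate distance d=24): x=8.6000 theta=0.4000
After 2 (thin lens f=-49): x=8.6000 theta=141/245 (≈0.5755)
After 3 (propagate distance d=16): x=4363/245 (≈17.8082) theta=141/245 (≈0.5755)
After 4 (thin lens f=-34): x=4363/245 (≈17.8082) theta=9157/8330 (≈1.0993)
After 5 (propagate distance d=33): x=450523/8330 (≈54.0844) theta=9157/8330 (≈1.0993)
After 6 (thin lens f=23): x=450523/8330 (≈54.0844) theta=-119956/95795 (≈-1.2522)
After 7 (propagate distance d=35): x=1965109/191590 (≈10.2568) theta=-119956/95795 (≈-1.2522)
After 8 (thin lens f=-26): x=1965109/191590 (≈10.2568) theta=-4272603/4981340 (≈-0.8577)
After 9 (propagate distance d=28 (to screen)): x=-6854005/498134 (≈-13.7594) theta=-4272603/4981340 (≈-0.8577)
|theta_initial|=0.4000 |theta_final|=4272603/4981340 (≈0.8577) -> increased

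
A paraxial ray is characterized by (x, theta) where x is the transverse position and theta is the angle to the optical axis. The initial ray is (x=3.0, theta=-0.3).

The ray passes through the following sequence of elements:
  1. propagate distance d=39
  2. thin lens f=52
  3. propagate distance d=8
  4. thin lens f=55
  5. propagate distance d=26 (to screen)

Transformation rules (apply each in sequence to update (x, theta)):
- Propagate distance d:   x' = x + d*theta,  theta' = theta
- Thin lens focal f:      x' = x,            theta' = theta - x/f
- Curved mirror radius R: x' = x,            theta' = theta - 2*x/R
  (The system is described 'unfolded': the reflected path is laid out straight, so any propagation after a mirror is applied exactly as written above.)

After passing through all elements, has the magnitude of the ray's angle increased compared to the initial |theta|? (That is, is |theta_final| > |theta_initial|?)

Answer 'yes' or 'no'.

Answer: no

Derivation:
Initial: x=3.0000 theta=-0.3000
After 1 (propagate distance d=39): x=-8.7000 theta=-0.3000
After 2 (thin lens f=52): x=-8.7000 theta=-69/520 (≈-0.1327)
After 3 (propagate distance d=8): x=-1269/130 (≈-9.7615) theta=-69/520 (≈-0.1327)
After 4 (thin lens f=55): x=-1269/130 (≈-9.7615) theta=1281/28600 (≈0.0448)
After 5 (propagate distance d=26 (to screen)): x=-122937/14300 (≈-8.5970) theta=1281/28600 (≈0.0448)
|theta_initial|=0.3000 |theta_final|=1281/28600 (≈0.0448) -> not increased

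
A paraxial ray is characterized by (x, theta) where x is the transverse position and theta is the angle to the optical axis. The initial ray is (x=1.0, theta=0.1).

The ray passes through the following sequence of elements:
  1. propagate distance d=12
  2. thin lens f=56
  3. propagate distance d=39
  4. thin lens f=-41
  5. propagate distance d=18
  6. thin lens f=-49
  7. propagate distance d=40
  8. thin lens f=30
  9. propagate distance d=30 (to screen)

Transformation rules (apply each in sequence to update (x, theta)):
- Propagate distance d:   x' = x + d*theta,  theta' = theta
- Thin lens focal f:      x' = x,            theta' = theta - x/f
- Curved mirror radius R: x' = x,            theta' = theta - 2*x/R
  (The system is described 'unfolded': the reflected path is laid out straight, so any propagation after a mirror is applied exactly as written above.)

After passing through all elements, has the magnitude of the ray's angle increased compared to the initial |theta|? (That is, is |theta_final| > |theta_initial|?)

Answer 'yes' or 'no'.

Initial: x=1.0000 theta=0.1000
After 1 (propagate distance d=12): x=2.2000 theta=0.1000
After 2 (thin lens f=56): x=2.2000 theta=17/280 (≈0.0607)
After 3 (propagate distance d=39): x=1279/280 (≈4.5679) theta=17/280 (≈0.0607)
After 4 (thin lens f=-41): x=1279/280 (≈4.5679) theta=247/1435 (≈0.1721)
After 5 (propagate distance d=18): x=88007/11480 (≈7.6661) theta=247/1435 (≈0.1721)
After 6 (thin lens f=-49): x=88007/11480 (≈7.6661) theta=184831/562520 (≈0.3286)
After 7 (propagate distance d=40): x=11705583/562520 (≈20.8092) theta=184831/562520 (≈0.3286)
After 8 (thin lens f=30): x=11705583/562520 (≈20.8092) theta=-2053551/5625200 (≈-0.3651)
After 9 (propagate distance d=30 (to screen)): x=554493/56252 (≈9.8573) theta=-2053551/5625200 (≈-0.3651)
|theta_initial|=0.1000 |theta_final|=2053551/5625200 (≈0.3651) -> increased

Answer: yes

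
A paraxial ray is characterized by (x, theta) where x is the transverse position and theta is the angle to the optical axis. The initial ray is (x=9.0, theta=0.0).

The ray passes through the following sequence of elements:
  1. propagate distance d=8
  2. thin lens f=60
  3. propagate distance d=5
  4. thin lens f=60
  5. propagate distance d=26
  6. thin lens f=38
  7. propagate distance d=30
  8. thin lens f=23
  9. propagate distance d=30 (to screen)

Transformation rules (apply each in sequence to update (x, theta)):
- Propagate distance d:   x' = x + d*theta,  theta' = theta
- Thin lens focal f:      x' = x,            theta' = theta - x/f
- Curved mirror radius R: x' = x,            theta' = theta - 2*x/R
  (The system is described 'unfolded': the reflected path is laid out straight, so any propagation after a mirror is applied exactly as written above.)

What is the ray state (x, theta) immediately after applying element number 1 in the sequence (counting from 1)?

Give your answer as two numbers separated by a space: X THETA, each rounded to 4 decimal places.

Initial: x=9.0000 theta=0.0000
After 1 (propagate distance d=8): x=9.0000 theta=0.0000
Rounded to 4 decimal places: x = 9.0000, theta = 0.0000

Answer: 9.0000 0.0000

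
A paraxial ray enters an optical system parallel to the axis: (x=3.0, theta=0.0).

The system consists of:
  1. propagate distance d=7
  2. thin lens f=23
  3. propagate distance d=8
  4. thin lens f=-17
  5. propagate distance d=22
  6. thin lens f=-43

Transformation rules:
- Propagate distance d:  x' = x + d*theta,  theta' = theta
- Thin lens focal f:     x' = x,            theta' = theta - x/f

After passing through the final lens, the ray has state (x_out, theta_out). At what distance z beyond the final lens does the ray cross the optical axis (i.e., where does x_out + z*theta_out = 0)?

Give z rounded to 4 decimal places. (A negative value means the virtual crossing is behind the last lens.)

Answer: -72.5840

Derivation:
Initial: x=3.0000 theta=0.0000
After 1 (propagate distance d=7): x=3.0000 theta=0.0000
After 2 (thin lens f=23): x=3.0000 theta=-3/23 (≈-0.1304)
After 3 (propagate distance d=8): x=45/23 (≈1.9565) theta=-3/23 (≈-0.1304)
After 4 (thin lens f=-17): x=45/23 (≈1.9565) theta=-6/391 (≈-0.0153)
After 5 (propagate distance d=22): x=633/391 (≈1.6189) theta=-6/391 (≈-0.0153)
After 6 (thin lens f=-43): x=633/391 (≈1.6189) theta=375/16813 (≈0.0223)
z_focus = -x_out/theta_out = -(633/391)/(375/16813) = -72.5840
Rounded to 4 decimal places: z = -72.5840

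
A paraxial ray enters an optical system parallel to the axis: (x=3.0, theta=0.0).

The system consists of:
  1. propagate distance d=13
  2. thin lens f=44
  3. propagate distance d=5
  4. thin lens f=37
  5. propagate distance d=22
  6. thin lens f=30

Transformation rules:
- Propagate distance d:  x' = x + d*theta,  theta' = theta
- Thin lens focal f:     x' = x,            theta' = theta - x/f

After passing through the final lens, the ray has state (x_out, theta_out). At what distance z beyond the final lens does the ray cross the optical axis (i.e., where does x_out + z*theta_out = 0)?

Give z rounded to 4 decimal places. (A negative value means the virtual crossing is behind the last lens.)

Answer: -3.3496

Derivation:
Initial: x=3.0000 theta=0.0000
After 1 (propagate distance d=13): x=3.0000 theta=0.0000
After 2 (thin lens f=44): x=3.0000 theta=-3/44 (≈-0.0682)
After 3 (propagate distance d=5): x=117/44 (≈2.6591) theta=-3/44 (≈-0.0682)
After 4 (thin lens f=37): x=117/44 (≈2.6591) theta=-57/407 (≈-0.1400)
After 5 (propagate distance d=22): x=-687/1628 (≈-0.4220) theta=-57/407 (≈-0.1400)
After 6 (thin lens f=30): x=-687/1628 (≈-0.4220) theta=-2051/16280 (≈-0.1260)
z_focus = -x_out/theta_out = -(-687/1628)/(-2051/16280) = -6870/2051 ≈ -3.3496
Rounded to 4 decimal places: z = -3.3496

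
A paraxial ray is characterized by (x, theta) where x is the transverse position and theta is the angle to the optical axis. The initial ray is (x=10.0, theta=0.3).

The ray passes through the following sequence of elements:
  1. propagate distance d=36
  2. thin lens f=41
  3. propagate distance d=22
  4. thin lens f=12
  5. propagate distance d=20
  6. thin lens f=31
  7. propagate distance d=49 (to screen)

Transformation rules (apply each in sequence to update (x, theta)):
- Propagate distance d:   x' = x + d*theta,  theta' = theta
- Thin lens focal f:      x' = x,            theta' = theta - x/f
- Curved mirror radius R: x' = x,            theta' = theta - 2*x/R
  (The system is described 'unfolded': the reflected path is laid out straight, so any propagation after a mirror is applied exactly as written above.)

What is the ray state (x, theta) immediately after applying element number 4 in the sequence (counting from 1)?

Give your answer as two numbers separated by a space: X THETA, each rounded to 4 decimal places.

Initial: x=10.0000 theta=0.3000
After 1 (propagate distance d=36): x=20.8000 theta=0.3000
After 2 (thin lens f=41): x=20.8000 theta=-17/82 (≈-0.2073)
After 3 (propagate distance d=22): x=3329/205 (≈16.2390) theta=-17/82 (≈-0.2073)
After 4 (thin lens f=12): x=3329/205 (≈16.2390) theta=-3839/2460 (≈-1.5606)
Rounded to 4 decimal places: x = 16.2390, theta = -1.5606

Answer: 16.2390 -1.5606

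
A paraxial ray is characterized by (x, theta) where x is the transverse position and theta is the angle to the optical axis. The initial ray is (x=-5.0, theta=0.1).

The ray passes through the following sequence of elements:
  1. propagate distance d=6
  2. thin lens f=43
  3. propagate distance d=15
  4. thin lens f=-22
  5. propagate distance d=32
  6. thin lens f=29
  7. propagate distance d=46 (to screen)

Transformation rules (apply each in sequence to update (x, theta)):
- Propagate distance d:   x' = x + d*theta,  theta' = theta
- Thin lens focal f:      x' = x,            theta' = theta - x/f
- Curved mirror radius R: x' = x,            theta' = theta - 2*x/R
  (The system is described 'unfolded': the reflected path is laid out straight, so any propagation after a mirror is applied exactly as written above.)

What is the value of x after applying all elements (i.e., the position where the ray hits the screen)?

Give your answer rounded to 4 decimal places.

Initial: x=-5.0000 theta=0.1000
After 1 (propagate distance d=6): x=-4.4000 theta=0.1000
After 2 (thin lens f=43): x=-4.4000 theta=87/430 (≈0.2023)
After 3 (propagate distance d=15): x=-587/430 (≈-1.3651) theta=87/430 (≈0.2023)
After 4 (thin lens f=-22): x=-587/430 (≈-1.3651) theta=1327/9460 (≈0.1403)
After 5 (propagate distance d=32): x=2955/946 (≈3.1237) theta=1327/9460 (≈0.1403)
After 6 (thin lens f=29): x=2955/946 (≈3.1237) theta=8933/274340 (≈0.0326)
After 7 (propagate distance d=46 (to screen)): x=316967/68585 (≈4.6215) theta=8933/274340 (≈0.0326)
Rounded to 4 decimal places: x = 4.6215

Answer: 4.6215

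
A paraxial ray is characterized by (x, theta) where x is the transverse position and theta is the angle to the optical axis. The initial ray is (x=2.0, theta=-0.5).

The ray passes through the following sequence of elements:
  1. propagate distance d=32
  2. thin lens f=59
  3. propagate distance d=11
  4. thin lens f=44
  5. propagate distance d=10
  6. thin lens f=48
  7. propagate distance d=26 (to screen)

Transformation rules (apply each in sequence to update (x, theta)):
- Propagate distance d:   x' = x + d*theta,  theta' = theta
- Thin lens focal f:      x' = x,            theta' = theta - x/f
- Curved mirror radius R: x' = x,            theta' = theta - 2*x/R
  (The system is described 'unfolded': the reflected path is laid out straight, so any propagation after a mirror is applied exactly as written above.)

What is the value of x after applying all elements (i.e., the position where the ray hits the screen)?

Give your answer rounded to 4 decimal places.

Answer: -4.0361

Derivation:
Initial: x=2.0000 theta=-0.5000
After 1 (propagate distance d=32): x=-14.0000 theta=-0.5000
After 2 (thin lens f=59): x=-14.0000 theta=-31/118 (≈-0.2627)
After 3 (propagate distance d=11): x=-1993/118 (≈-16.8898) theta=-31/118 (≈-0.2627)
After 4 (thin lens f=44): x=-1993/118 (≈-16.8898) theta=629/5192 (≈0.1211)
After 5 (propagate distance d=10): x=-40701/2596 (≈-15.6784) theta=629/5192 (≈0.1211)
After 6 (thin lens f=48): x=-40701/2596 (≈-15.6784) theta=18599/41536 (≈0.4478)
After 7 (propagate distance d=26 (to screen)): x=-83821/20768 (≈-4.0361) theta=18599/41536 (≈0.4478)
Rounded to 4 decimal places: x = -4.0361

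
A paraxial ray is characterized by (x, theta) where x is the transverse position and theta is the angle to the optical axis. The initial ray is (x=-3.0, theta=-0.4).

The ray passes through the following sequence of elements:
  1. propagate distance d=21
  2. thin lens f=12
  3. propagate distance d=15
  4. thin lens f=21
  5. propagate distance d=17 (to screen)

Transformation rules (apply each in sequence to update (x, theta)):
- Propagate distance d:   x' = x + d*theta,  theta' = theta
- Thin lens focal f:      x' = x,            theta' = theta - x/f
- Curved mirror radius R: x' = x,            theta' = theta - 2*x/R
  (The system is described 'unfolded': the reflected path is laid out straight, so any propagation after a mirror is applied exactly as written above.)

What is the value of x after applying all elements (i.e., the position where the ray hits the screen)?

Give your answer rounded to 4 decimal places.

Initial: x=-3.0000 theta=-0.4000
After 1 (propagate distance d=21): x=-11.4000 theta=-0.4000
After 2 (thin lens f=12): x=-11.4000 theta=0.5500
After 3 (propagate distance d=15): x=-3.1500 theta=0.5500
After 4 (thin lens f=21): x=-3.1500 theta=0.7000
After 5 (propagate distance d=17 (to screen)): x=8.7500 theta=0.7000
Rounded to 4 decimal places: x = 8.7500

Answer: 8.7500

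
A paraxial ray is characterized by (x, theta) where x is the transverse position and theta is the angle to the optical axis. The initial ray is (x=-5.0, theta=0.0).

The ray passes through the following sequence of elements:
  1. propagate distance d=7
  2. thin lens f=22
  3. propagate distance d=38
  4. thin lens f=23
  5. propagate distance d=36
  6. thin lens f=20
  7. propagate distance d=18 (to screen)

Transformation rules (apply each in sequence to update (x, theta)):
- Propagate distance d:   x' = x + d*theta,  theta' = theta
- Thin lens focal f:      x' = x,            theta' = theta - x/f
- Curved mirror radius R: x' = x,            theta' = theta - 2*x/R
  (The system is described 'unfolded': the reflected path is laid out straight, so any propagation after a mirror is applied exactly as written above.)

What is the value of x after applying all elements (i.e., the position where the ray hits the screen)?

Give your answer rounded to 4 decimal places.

Initial: x=-5.0000 theta=0.0000
After 1 (propagate distance d=7): x=-5.0000 theta=0.0000
After 2 (thin lens f=22): x=-5.0000 theta=5/22 (≈0.2273)
After 3 (propagate distance d=38): x=40/11 (≈3.6364) theta=5/22 (≈0.2273)
After 4 (thin lens f=23): x=40/11 (≈3.6364) theta=35/506 (≈0.0692)
After 5 (propagate distance d=36): x=1550/253 (≈6.1265) theta=35/506 (≈0.0692)
After 6 (thin lens f=20): x=1550/253 (≈6.1265) theta=-60/253 (≈-0.2372)
After 7 (propagate distance d=18 (to screen)): x=470/253 (≈1.8577) theta=-60/253 (≈-0.2372)
Rounded to 4 decimal places: x = 1.8577

Answer: 1.8577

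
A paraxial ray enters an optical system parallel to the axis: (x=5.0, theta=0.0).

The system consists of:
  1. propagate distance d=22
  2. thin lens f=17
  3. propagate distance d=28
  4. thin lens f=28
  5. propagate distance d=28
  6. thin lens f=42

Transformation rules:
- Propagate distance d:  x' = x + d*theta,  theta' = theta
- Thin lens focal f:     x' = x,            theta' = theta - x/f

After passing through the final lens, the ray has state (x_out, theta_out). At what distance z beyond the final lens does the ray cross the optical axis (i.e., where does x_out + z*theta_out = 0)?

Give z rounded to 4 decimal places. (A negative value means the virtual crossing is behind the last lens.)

Answer: 470.4000

Derivation:
Initial: x=5.0000 theta=0.0000
After 1 (propagate distance d=22): x=5.0000 theta=0.0000
After 2 (thin lens f=17): x=5.0000 theta=-5/17 (≈-0.2941)
After 3 (propagate distance d=28): x=-55/17 (≈-3.2353) theta=-5/17 (≈-0.2941)
After 4 (thin lens f=28): x=-55/17 (≈-3.2353) theta=-5/28 (≈-0.1786)
After 5 (propagate distance d=28): x=-140/17 (≈-8.2353) theta=-5/28 (≈-0.1786)
After 6 (thin lens f=42): x=-140/17 (≈-8.2353) theta=25/1428 (≈0.0175)
z_focus = -x_out/theta_out = -(-140/17)/(25/1428) = 470.4000
Rounded to 4 decimal places: z = 470.4000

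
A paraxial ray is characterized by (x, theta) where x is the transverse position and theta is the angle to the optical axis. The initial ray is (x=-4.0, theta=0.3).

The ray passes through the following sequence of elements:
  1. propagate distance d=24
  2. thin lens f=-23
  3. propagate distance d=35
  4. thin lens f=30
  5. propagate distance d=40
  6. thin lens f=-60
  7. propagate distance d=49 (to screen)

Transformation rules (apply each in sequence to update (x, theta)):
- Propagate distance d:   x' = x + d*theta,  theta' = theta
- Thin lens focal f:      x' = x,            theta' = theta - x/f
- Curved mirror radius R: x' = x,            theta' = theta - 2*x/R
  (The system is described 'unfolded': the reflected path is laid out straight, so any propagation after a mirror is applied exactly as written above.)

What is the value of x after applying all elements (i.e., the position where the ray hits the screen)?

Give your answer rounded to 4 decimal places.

Answer: 11.8523

Derivation:
Initial: x=-4.0000 theta=0.3000
After 1 (propagate distance d=24): x=3.2000 theta=0.3000
After 2 (thin lens f=-23): x=3.2000 theta=101/230 (≈0.4391)
After 3 (propagate distance d=35): x=4271/230 (≈18.5696) theta=101/230 (≈0.4391)
After 4 (thin lens f=30): x=4271/230 (≈18.5696) theta=-1241/6900 (≈-0.1799)
After 5 (propagate distance d=40): x=7849/690 (≈11.3754) theta=-1241/6900 (≈-0.1799)
After 6 (thin lens f=-60): x=7849/690 (≈11.3754) theta=403/41400 (≈0.0097)
After 7 (propagate distance d=49 (to screen)): x=490687/41400 (≈11.8523) theta=403/41400 (≈0.0097)
Rounded to 4 decimal places: x = 11.8523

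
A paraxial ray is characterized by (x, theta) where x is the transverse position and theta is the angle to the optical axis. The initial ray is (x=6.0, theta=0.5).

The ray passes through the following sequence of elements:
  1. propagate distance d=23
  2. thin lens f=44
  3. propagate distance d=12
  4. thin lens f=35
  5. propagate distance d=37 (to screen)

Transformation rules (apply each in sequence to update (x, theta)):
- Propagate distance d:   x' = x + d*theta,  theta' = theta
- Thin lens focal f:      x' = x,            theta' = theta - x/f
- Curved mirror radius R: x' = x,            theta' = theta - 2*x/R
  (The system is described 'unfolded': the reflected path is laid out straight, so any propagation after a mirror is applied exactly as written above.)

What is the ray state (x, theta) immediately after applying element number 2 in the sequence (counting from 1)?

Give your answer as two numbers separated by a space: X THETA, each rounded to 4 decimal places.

Initial: x=6.0000 theta=0.5000
After 1 (propagate distance d=23): x=17.5000 theta=0.5000
After 2 (thin lens f=44): x=17.5000 theta=9/88 (≈0.1023)
Rounded to 4 decimal places: x = 17.5000, theta = 0.1023

Answer: 17.5000 0.1023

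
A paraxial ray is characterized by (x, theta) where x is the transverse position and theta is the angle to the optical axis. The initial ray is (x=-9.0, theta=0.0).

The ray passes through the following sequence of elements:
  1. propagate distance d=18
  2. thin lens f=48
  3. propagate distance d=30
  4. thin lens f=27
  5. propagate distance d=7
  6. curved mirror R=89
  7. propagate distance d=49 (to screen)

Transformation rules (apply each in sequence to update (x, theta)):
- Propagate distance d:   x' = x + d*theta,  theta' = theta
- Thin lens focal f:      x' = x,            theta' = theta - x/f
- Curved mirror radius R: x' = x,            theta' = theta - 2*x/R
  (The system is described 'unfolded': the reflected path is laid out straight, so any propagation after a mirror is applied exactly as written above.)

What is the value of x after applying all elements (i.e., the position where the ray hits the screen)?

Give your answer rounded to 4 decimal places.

Answer: 15.4326

Derivation:
Initial: x=-9.0000 theta=0.0000
After 1 (propagate distance d=18): x=-9.0000 theta=0.0000
After 2 (thin lens f=48): x=-9.0000 theta=0.1875
After 3 (propagate distance d=30): x=-3.3750 theta=0.1875
After 4 (thin lens f=27): x=-3.3750 theta=0.3125
After 5 (propagate distance d=7): x=-1.1875 theta=0.3125
After 6 (curved mirror R=89): x=-1.1875 theta=483/1424 (≈0.3392)
After 7 (propagate distance d=49 (to screen)): x=2747/178 (≈15.4326) theta=483/1424 (≈0.3392)
Rounded to 4 decimal places: x = 15.4326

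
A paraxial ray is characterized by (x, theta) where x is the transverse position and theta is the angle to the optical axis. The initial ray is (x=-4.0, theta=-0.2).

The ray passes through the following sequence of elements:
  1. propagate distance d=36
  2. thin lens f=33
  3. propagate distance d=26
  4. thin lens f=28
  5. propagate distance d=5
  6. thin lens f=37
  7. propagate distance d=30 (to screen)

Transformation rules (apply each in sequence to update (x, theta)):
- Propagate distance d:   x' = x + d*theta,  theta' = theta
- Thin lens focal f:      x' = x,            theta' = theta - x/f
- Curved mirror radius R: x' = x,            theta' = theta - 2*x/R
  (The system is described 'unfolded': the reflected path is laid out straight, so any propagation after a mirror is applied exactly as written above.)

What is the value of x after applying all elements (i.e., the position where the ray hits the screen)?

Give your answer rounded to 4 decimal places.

Answer: 11.2532

Derivation:
Initial: x=-4.0000 theta=-0.2000
After 1 (propagate distance d=36): x=-11.2000 theta=-0.2000
After 2 (thin lens f=33): x=-11.2000 theta=23/165 (≈0.1394)
After 3 (propagate distance d=26): x=-250/33 (≈-7.5758) theta=23/165 (≈0.1394)
After 4 (thin lens f=28): x=-250/33 (≈-7.5758) theta=947/2310 (≈0.4100)
After 5 (propagate distance d=5): x=-851/154 (≈-5.5260) theta=947/2310 (≈0.4100)
After 6 (thin lens f=37): x=-851/154 (≈-5.5260) theta=646/1155 (≈0.5593)
After 7 (propagate distance d=30 (to screen)): x=1733/154 (≈11.2532) theta=646/1155 (≈0.5593)
Rounded to 4 decimal places: x = 11.2532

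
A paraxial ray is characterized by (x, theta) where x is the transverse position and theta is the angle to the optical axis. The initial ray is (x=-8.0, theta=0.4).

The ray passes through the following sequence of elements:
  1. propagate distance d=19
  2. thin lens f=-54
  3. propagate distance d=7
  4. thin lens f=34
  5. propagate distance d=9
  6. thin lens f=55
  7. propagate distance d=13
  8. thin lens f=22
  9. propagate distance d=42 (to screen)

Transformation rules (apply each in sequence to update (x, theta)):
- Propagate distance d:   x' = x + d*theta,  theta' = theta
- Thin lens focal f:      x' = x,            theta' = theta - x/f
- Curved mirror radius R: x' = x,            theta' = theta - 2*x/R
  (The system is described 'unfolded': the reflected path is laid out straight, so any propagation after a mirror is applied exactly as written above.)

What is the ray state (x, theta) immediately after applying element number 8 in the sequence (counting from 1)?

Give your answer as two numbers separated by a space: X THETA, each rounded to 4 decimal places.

Answer: 8.2225 -0.1459

Derivation:
Initial: x=-8.0000 theta=0.4000
After 1 (propagate distance d=19): x=-0.4000 theta=0.4000
After 2 (thin lens f=-54): x=-0.4000 theta=53/135 (≈0.3926)
After 3 (propagate distance d=7): x=317/135 (≈2.3481) theta=53/135 (≈0.3926)
After 4 (thin lens f=34): x=317/135 (≈2.3481) theta=11/34 (≈0.3235)
After 5 (propagate distance d=9): x=24143/4590 (≈5.2599) theta=11/34 (≈0.3235)
After 6 (thin lens f=55): x=24143/4590 (≈5.2599) theta=28766/126225 (≈0.2279)
After 7 (propagate distance d=13): x=691927/84150 (≈8.2225) theta=28766/126225 (≈0.2279)
After 8 (thin lens f=22): x=691927/84150 (≈8.2225) theta=-810077/5553900 (≈-0.1459)
Rounded to 4 decimal places: x = 8.2225, theta = -0.1459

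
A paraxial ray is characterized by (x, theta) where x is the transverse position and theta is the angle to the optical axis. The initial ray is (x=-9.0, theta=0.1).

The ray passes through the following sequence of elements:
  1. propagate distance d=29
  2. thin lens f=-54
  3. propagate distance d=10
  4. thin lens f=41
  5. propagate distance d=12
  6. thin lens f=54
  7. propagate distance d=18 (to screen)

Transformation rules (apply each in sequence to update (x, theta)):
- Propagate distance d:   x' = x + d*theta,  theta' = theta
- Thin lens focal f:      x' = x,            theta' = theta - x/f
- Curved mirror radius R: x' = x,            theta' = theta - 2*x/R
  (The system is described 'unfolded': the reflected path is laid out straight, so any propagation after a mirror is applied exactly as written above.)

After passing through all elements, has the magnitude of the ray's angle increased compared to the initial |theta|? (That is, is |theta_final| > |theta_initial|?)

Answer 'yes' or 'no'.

Answer: yes

Derivation:
Initial: x=-9.0000 theta=0.1000
After 1 (propagate distance d=29): x=-6.1000 theta=0.1000
After 2 (thin lens f=-54): x=-6.1000 theta=-7/540 (≈-0.0130)
After 3 (propagate distance d=10): x=-841/135 (≈-6.2296) theta=-7/540 (≈-0.0130)
After 4 (thin lens f=41): x=-841/135 (≈-6.2296) theta=3077/22140 (≈0.1390)
After 5 (propagate distance d=12): x=-5050/1107 (≈-4.5619) theta=3077/22140 (≈0.1390)
After 6 (thin lens f=54): x=-5050/1107 (≈-4.5619) theta=133579/597780 (≈0.2235)
After 7 (propagate distance d=18 (to screen)): x=-17921/33210 (≈-0.5396) theta=133579/597780 (≈0.2235)
|theta_initial|=0.1000 |theta_final|=133579/597780 (≈0.2235) -> increased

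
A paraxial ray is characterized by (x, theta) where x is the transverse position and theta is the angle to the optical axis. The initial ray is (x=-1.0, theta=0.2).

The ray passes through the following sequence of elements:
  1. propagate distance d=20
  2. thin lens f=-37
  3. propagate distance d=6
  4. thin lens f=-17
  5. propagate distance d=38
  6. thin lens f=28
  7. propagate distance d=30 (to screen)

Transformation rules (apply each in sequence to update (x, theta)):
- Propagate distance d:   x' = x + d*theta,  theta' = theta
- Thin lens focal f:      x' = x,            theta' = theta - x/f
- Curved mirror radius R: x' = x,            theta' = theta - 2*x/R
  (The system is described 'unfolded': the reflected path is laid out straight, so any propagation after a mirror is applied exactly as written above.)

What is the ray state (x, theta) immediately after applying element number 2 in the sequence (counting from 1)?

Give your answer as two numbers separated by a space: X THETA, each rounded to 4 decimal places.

Initial: x=-1.0000 theta=0.2000
After 1 (propagate distance d=20): x=3.0000 theta=0.2000
After 2 (thin lens f=-37): x=3.0000 theta=52/185 (≈0.2811)
Rounded to 4 decimal places: x = 3.0000, theta = 0.2811

Answer: 3.0000 0.2811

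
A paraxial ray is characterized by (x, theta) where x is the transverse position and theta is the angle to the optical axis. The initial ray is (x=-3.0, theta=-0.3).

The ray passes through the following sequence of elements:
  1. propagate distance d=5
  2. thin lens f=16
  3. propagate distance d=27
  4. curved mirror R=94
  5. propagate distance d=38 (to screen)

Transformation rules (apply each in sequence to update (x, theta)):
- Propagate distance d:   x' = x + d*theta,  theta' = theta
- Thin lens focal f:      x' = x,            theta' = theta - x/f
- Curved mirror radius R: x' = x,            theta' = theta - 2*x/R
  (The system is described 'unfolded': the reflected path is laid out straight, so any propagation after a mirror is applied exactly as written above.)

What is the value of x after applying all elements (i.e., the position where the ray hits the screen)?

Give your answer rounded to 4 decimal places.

Initial: x=-3.0000 theta=-0.3000
After 1 (propagate distance d=5): x=-4.5000 theta=-0.3000
After 2 (thin lens f=16): x=-4.5000 theta=-3/160 (≈-0.0188)
After 3 (propagate distance d=27): x=-801/160 (≈-5.0063) theta=-3/160 (≈-0.0188)
After 4 (curved mirror R=94): x=-801/160 (≈-5.0063) theta=33/376 (≈0.0878)
After 5 (propagate distance d=38 (to screen)): x=-12567/7520 (≈-1.6711) theta=33/376 (≈0.0878)
Rounded to 4 decimal places: x = -1.6711

Answer: -1.6711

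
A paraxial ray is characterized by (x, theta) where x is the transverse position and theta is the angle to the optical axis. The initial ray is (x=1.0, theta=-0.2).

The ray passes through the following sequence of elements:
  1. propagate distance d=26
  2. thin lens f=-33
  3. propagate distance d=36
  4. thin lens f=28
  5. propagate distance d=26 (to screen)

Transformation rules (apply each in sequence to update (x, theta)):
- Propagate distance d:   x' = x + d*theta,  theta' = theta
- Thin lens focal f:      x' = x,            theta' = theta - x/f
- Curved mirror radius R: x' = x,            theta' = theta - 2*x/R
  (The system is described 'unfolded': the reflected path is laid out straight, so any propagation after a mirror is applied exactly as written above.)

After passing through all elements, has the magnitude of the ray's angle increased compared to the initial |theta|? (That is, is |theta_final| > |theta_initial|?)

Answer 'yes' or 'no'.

Initial: x=1.0000 theta=-0.2000
After 1 (propagate distance d=26): x=-4.2000 theta=-0.2000
After 2 (thin lens f=-33): x=-4.2000 theta=-18/55 (≈-0.3273)
After 3 (propagate distance d=36): x=-879/55 (≈-15.9818) theta=-18/55 (≈-0.3273)
After 4 (thin lens f=28): x=-879/55 (≈-15.9818) theta=75/308 (≈0.2435)
After 5 (propagate distance d=26 (to screen)): x=-7431/770 (≈-9.6506) theta=75/308 (≈0.2435)
|theta_initial|=0.2000 |theta_final|=75/308 (≈0.2435) -> increased

Answer: yes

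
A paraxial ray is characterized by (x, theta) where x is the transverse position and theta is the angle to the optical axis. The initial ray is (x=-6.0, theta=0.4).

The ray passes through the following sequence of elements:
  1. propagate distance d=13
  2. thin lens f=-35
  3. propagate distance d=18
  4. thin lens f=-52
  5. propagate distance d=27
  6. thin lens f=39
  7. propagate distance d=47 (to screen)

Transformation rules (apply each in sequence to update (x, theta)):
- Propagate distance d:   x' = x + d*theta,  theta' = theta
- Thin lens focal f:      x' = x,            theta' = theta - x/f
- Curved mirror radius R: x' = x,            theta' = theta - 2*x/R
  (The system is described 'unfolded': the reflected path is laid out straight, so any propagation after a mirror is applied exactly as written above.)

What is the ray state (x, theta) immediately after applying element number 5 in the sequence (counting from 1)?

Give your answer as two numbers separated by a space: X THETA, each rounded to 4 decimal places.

Answer: 19.2809 0.4923

Derivation:
Initial: x=-6.0000 theta=0.4000
After 1 (propagate distance d=13): x=-0.8000 theta=0.4000
After 2 (thin lens f=-35): x=-0.8000 theta=66/175 (≈0.3771)
After 3 (propagate distance d=18): x=1048/175 (≈5.9886) theta=66/175 (≈0.3771)
After 4 (thin lens f=-52): x=1048/175 (≈5.9886) theta=32/65 (≈0.4923)
After 5 (propagate distance d=27): x=43864/2275 (≈19.2809) theta=32/65 (≈0.4923)
Rounded to 4 decimal places: x = 19.2809, theta = 0.4923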